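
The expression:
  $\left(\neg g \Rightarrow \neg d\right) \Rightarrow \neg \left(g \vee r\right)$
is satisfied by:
  {d: True, g: False, r: False}
  {g: False, r: False, d: False}
  {r: True, d: True, g: False}


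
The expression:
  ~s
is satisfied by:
  {s: False}


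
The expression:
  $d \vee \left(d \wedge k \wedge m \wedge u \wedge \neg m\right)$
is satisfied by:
  {d: True}


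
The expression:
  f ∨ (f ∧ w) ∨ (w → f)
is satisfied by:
  {f: True, w: False}
  {w: False, f: False}
  {w: True, f: True}


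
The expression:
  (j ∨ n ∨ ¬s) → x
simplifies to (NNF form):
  x ∨ (s ∧ ¬j ∧ ¬n)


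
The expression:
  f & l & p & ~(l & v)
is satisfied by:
  {p: True, f: True, l: True, v: False}


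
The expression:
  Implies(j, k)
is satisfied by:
  {k: True, j: False}
  {j: False, k: False}
  {j: True, k: True}


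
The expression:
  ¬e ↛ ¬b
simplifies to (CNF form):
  b ∧ ¬e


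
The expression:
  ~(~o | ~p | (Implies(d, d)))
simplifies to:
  False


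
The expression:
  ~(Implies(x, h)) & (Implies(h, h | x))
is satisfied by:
  {x: True, h: False}


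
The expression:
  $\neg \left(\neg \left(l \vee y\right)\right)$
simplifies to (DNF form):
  $l \vee y$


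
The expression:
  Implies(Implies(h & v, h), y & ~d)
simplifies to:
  y & ~d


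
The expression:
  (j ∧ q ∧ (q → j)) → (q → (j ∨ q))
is always true.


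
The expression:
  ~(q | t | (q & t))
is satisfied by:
  {q: False, t: False}


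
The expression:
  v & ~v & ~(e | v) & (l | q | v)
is never true.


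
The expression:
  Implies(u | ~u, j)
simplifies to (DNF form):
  j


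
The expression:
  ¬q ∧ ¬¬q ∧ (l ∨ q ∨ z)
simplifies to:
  False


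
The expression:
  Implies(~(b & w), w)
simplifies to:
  w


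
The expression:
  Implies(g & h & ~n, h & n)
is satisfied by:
  {n: True, h: False, g: False}
  {h: False, g: False, n: False}
  {n: True, g: True, h: False}
  {g: True, h: False, n: False}
  {n: True, h: True, g: False}
  {h: True, n: False, g: False}
  {n: True, g: True, h: True}


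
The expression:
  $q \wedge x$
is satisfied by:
  {x: True, q: True}


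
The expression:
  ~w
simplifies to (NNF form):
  ~w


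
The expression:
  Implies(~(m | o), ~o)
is always true.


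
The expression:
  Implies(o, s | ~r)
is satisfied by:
  {s: True, o: False, r: False}
  {s: False, o: False, r: False}
  {r: True, s: True, o: False}
  {r: True, s: False, o: False}
  {o: True, s: True, r: False}
  {o: True, s: False, r: False}
  {o: True, r: True, s: True}


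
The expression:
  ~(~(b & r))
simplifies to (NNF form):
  b & r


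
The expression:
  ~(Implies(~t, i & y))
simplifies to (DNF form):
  (~i & ~t) | (~t & ~y)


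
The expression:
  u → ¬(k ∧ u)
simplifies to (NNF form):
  ¬k ∨ ¬u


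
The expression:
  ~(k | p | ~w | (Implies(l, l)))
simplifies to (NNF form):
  False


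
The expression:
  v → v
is always true.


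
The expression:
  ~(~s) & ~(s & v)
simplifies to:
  s & ~v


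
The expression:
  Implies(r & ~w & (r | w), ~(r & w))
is always true.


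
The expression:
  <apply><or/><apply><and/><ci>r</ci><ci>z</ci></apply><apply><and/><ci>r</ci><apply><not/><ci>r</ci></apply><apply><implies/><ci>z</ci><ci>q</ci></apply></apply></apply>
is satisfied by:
  {r: True, z: True}


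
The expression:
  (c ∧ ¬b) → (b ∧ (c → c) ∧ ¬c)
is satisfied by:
  {b: True, c: False}
  {c: False, b: False}
  {c: True, b: True}


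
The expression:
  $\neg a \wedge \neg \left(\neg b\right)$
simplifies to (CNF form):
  $b \wedge \neg a$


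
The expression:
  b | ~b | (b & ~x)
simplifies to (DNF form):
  True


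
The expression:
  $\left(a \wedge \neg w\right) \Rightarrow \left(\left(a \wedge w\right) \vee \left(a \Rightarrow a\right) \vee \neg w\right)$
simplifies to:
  $\text{True}$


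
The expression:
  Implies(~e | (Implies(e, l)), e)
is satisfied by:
  {e: True}


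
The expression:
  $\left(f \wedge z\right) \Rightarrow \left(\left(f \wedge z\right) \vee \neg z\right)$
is always true.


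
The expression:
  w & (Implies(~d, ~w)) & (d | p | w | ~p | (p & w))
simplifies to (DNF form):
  d & w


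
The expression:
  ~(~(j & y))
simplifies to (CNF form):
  j & y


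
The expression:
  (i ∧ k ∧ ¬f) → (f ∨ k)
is always true.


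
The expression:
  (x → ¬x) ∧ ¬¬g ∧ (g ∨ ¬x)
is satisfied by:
  {g: True, x: False}


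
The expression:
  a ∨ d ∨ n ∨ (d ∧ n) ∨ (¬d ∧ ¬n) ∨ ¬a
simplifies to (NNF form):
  True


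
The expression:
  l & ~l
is never true.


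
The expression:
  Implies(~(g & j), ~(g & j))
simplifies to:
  True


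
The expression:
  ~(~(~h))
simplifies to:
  ~h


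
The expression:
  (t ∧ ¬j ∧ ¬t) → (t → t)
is always true.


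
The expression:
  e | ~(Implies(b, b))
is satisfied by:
  {e: True}


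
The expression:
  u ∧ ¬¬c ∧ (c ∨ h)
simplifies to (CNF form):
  c ∧ u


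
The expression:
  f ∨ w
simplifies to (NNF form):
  f ∨ w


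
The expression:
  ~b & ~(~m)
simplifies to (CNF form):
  m & ~b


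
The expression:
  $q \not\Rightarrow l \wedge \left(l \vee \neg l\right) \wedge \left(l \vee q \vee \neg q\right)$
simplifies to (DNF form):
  $q \wedge \neg l$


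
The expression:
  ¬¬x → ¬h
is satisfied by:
  {h: False, x: False}
  {x: True, h: False}
  {h: True, x: False}


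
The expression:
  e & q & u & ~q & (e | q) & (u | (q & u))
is never true.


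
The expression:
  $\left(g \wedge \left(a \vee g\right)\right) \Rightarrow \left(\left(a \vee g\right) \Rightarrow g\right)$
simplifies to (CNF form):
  $\text{True}$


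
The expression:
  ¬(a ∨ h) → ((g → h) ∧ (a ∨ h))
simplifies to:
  a ∨ h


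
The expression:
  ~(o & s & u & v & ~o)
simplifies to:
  True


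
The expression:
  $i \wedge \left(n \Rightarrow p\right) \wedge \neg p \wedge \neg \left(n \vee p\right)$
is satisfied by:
  {i: True, n: False, p: False}


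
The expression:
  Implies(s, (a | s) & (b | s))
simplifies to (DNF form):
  True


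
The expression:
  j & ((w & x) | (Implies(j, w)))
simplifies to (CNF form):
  j & w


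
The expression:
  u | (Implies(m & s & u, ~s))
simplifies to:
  True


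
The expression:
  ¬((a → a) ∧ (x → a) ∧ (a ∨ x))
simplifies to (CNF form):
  ¬a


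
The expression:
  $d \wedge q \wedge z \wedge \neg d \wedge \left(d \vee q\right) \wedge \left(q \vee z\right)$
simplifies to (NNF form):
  $\text{False}$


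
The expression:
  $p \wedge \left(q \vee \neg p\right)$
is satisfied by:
  {p: True, q: True}


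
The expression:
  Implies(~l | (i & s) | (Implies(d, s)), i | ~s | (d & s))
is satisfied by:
  {i: True, d: True, s: False}
  {i: True, s: False, d: False}
  {d: True, s: False, i: False}
  {d: False, s: False, i: False}
  {i: True, d: True, s: True}
  {i: True, s: True, d: False}
  {d: True, s: True, i: False}


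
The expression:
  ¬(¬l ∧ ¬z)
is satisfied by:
  {z: True, l: True}
  {z: True, l: False}
  {l: True, z: False}


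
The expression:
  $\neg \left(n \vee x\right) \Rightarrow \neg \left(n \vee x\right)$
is always true.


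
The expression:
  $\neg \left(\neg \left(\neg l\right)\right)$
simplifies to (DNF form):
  $\neg l$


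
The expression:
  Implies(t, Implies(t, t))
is always true.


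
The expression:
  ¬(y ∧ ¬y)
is always true.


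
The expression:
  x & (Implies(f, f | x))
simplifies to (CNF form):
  x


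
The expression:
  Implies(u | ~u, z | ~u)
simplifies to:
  z | ~u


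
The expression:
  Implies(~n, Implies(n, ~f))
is always true.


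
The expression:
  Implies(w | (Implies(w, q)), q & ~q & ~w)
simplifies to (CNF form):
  False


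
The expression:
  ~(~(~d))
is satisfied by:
  {d: False}


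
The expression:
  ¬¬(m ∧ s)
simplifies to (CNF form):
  m ∧ s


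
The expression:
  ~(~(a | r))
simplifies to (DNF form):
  a | r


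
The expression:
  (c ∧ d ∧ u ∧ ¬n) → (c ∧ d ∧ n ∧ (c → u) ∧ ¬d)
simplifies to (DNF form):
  n ∨ ¬c ∨ ¬d ∨ ¬u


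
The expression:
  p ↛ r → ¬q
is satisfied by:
  {r: True, p: False, q: False}
  {p: False, q: False, r: False}
  {r: True, q: True, p: False}
  {q: True, p: False, r: False}
  {r: True, p: True, q: False}
  {p: True, r: False, q: False}
  {r: True, q: True, p: True}


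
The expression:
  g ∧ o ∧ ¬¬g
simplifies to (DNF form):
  g ∧ o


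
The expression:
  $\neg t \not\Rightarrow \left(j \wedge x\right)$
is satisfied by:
  {t: False, x: False, j: False}
  {j: True, t: False, x: False}
  {x: True, t: False, j: False}


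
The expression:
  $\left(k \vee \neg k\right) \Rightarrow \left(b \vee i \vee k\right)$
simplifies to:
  $b \vee i \vee k$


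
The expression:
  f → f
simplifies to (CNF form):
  True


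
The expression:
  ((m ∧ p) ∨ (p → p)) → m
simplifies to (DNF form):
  m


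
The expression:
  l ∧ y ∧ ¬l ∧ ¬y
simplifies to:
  False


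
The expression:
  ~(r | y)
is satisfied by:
  {y: False, r: False}


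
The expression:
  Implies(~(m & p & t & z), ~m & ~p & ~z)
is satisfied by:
  {t: True, m: False, z: False, p: False}
  {p: False, m: False, t: False, z: False}
  {z: True, p: True, t: True, m: True}


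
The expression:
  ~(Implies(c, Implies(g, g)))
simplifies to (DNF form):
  False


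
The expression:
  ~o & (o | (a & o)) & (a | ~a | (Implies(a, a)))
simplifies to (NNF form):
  False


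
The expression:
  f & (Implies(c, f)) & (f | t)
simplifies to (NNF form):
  f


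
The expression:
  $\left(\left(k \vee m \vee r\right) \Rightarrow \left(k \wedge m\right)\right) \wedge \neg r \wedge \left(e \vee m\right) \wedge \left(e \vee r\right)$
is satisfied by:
  {e: True, k: False, m: False, r: False}
  {e: True, m: True, k: True, r: False}


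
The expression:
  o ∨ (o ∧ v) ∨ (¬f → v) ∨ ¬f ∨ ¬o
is always true.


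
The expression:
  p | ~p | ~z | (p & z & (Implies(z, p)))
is always true.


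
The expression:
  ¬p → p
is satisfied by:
  {p: True}


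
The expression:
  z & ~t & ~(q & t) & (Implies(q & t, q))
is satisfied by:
  {z: True, t: False}


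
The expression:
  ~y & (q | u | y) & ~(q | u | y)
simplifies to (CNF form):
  False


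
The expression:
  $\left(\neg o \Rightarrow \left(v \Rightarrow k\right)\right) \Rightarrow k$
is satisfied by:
  {k: True, v: True, o: False}
  {k: True, o: False, v: False}
  {k: True, v: True, o: True}
  {k: True, o: True, v: False}
  {v: True, o: False, k: False}


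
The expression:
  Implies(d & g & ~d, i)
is always true.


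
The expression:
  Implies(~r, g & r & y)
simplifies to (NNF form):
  r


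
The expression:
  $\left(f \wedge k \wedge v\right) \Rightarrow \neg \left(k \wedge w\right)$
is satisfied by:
  {w: False, k: False, f: False, v: False}
  {v: True, w: False, k: False, f: False}
  {f: True, w: False, k: False, v: False}
  {v: True, f: True, w: False, k: False}
  {k: True, v: False, w: False, f: False}
  {v: True, k: True, w: False, f: False}
  {f: True, k: True, v: False, w: False}
  {v: True, f: True, k: True, w: False}
  {w: True, f: False, k: False, v: False}
  {v: True, w: True, f: False, k: False}
  {f: True, w: True, v: False, k: False}
  {v: True, f: True, w: True, k: False}
  {k: True, w: True, f: False, v: False}
  {v: True, k: True, w: True, f: False}
  {f: True, k: True, w: True, v: False}


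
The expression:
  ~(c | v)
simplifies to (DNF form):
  ~c & ~v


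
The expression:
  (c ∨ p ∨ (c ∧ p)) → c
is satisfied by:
  {c: True, p: False}
  {p: False, c: False}
  {p: True, c: True}


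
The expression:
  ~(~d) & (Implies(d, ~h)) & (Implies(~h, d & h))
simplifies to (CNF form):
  False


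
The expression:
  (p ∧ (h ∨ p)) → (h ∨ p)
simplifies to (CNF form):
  True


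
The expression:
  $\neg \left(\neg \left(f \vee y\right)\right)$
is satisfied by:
  {y: True, f: True}
  {y: True, f: False}
  {f: True, y: False}


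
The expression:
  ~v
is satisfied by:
  {v: False}


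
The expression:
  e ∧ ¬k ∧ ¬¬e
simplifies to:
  e ∧ ¬k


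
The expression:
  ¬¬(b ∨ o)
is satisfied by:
  {b: True, o: True}
  {b: True, o: False}
  {o: True, b: False}


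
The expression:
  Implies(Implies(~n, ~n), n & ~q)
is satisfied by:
  {n: True, q: False}


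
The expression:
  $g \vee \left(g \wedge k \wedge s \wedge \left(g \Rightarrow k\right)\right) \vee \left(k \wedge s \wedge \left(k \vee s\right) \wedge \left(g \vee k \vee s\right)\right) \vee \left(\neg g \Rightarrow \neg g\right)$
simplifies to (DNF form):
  $\text{True}$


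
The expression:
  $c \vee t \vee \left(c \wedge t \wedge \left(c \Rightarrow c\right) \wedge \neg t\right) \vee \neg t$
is always true.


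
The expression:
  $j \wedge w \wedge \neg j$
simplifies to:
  $\text{False}$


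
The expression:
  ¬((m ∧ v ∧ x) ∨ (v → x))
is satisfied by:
  {v: True, x: False}


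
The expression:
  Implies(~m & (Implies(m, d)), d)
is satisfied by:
  {d: True, m: True}
  {d: True, m: False}
  {m: True, d: False}


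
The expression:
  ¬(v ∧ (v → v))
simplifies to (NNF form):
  ¬v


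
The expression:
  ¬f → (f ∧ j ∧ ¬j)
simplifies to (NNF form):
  f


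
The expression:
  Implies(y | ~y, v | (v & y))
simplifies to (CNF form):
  v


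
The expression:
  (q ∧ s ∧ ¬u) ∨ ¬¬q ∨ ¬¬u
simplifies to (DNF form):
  q ∨ u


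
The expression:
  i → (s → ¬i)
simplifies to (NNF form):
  ¬i ∨ ¬s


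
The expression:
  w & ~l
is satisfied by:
  {w: True, l: False}


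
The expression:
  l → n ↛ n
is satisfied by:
  {l: False}


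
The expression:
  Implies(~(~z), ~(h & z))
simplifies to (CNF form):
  ~h | ~z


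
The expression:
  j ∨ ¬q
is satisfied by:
  {j: True, q: False}
  {q: False, j: False}
  {q: True, j: True}


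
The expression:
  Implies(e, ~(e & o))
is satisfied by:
  {e: False, o: False}
  {o: True, e: False}
  {e: True, o: False}


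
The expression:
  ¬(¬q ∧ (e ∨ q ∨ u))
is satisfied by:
  {q: True, e: False, u: False}
  {q: True, u: True, e: False}
  {q: True, e: True, u: False}
  {q: True, u: True, e: True}
  {u: False, e: False, q: False}


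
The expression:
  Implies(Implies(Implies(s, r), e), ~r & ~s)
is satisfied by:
  {r: False, s: False, e: False}
  {e: True, r: False, s: False}
  {r: True, e: False, s: False}
  {s: True, r: True, e: False}


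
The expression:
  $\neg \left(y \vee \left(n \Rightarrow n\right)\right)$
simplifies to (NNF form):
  $\text{False}$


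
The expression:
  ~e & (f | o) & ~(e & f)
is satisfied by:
  {o: True, f: True, e: False}
  {o: True, e: False, f: False}
  {f: True, e: False, o: False}


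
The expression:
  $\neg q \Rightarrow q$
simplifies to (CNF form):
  $q$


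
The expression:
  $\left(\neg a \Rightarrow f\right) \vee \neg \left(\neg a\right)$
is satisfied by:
  {a: True, f: True}
  {a: True, f: False}
  {f: True, a: False}


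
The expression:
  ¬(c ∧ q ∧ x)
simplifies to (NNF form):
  ¬c ∨ ¬q ∨ ¬x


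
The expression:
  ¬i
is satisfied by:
  {i: False}


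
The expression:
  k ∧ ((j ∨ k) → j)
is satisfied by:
  {j: True, k: True}


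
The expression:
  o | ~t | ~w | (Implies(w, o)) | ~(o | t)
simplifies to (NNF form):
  o | ~t | ~w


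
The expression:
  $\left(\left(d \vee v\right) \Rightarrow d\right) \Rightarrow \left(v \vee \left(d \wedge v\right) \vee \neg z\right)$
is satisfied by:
  {v: True, z: False}
  {z: False, v: False}
  {z: True, v: True}


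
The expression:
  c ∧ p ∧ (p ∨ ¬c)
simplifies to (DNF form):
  c ∧ p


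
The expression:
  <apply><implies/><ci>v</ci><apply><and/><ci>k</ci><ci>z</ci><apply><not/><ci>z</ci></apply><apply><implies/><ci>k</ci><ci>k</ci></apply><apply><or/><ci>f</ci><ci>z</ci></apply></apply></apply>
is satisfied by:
  {v: False}


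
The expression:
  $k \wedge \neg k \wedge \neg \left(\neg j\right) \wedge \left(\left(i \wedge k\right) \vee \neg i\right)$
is never true.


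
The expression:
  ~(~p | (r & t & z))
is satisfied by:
  {p: True, t: False, z: False, r: False}
  {p: True, r: True, t: False, z: False}
  {p: True, z: True, t: False, r: False}
  {p: True, r: True, z: True, t: False}
  {p: True, t: True, z: False, r: False}
  {p: True, r: True, t: True, z: False}
  {p: True, z: True, t: True, r: False}


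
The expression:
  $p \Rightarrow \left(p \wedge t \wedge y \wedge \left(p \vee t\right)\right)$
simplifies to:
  $\left(t \wedge y\right) \vee \neg p$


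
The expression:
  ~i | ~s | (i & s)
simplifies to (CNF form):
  True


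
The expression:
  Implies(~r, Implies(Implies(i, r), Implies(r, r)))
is always true.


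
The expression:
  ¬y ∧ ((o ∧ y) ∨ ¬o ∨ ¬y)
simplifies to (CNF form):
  ¬y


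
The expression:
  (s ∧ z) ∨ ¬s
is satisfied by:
  {z: True, s: False}
  {s: False, z: False}
  {s: True, z: True}


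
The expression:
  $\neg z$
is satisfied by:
  {z: False}


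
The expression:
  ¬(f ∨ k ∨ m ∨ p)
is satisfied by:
  {p: False, f: False, k: False, m: False}


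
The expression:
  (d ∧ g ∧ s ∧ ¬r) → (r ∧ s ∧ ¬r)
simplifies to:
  r ∨ ¬d ∨ ¬g ∨ ¬s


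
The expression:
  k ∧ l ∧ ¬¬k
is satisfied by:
  {k: True, l: True}


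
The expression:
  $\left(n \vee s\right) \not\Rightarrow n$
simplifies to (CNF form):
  $s \wedge \neg n$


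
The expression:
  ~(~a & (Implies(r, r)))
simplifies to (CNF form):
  a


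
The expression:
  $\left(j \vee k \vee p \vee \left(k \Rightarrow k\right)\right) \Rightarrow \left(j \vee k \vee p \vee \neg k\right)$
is always true.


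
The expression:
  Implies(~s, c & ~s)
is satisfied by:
  {c: True, s: True}
  {c: True, s: False}
  {s: True, c: False}


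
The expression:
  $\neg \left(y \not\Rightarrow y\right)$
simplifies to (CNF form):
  $\text{True}$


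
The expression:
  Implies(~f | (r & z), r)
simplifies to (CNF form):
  f | r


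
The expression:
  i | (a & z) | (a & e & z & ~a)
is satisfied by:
  {i: True, a: True, z: True}
  {i: True, a: True, z: False}
  {i: True, z: True, a: False}
  {i: True, z: False, a: False}
  {a: True, z: True, i: False}


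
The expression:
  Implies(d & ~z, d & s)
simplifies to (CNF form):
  s | z | ~d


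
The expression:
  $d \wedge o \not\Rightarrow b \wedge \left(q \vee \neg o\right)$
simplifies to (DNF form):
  $d \wedge o \wedge q \wedge \neg b$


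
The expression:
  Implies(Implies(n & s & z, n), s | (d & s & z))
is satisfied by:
  {s: True}


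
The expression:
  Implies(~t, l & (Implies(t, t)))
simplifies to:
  l | t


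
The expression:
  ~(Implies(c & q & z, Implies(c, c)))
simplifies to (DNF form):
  False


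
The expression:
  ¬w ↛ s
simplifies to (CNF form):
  s ∨ ¬w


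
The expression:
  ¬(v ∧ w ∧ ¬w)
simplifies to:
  True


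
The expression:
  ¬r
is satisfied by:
  {r: False}


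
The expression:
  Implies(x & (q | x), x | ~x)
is always true.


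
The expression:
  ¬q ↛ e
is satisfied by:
  {e: True, q: False}
  {q: False, e: False}
  {q: True, e: True}


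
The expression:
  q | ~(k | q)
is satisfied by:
  {q: True, k: False}
  {k: False, q: False}
  {k: True, q: True}


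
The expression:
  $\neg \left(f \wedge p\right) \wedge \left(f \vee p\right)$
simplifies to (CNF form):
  $\left(f \vee p\right) \wedge \left(f \vee \neg f\right) \wedge \left(p \vee \neg p\right) \wedge \left(\neg f \vee \neg p\right)$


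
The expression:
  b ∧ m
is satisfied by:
  {m: True, b: True}


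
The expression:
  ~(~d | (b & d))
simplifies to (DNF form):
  d & ~b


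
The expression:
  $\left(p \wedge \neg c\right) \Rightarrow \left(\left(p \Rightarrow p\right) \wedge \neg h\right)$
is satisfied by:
  {c: True, p: False, h: False}
  {p: False, h: False, c: False}
  {h: True, c: True, p: False}
  {h: True, p: False, c: False}
  {c: True, p: True, h: False}
  {p: True, c: False, h: False}
  {h: True, p: True, c: True}


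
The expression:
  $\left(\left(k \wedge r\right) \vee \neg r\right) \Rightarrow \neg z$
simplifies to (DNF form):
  $\left(r \wedge \neg k\right) \vee \neg z$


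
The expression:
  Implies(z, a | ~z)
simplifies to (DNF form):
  a | ~z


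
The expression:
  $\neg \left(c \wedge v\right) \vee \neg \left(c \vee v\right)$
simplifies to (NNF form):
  $\neg c \vee \neg v$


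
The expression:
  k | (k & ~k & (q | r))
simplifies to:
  k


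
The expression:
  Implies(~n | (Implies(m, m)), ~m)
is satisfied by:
  {m: False}


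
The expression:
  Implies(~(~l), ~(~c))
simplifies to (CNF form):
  c | ~l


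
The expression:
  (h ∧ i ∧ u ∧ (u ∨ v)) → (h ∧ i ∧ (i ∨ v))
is always true.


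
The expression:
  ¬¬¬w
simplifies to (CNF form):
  ¬w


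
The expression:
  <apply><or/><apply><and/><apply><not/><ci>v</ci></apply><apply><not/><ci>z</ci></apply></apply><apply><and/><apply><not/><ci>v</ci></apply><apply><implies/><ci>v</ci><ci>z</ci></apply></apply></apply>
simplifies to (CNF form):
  <apply><not/><ci>v</ci></apply>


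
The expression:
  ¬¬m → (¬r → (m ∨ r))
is always true.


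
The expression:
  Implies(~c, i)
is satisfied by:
  {i: True, c: True}
  {i: True, c: False}
  {c: True, i: False}


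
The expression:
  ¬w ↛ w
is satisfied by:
  {w: False}


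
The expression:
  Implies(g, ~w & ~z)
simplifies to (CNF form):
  (~g | ~w) & (~g | ~z)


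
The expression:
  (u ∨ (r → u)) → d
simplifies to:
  d ∨ (r ∧ ¬u)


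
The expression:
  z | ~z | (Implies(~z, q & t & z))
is always true.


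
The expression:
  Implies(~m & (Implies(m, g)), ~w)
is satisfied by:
  {m: True, w: False}
  {w: False, m: False}
  {w: True, m: True}


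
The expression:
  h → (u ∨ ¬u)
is always true.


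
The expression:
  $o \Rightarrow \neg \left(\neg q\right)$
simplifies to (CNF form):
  $q \vee \neg o$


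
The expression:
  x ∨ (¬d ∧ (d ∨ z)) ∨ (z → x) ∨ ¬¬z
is always true.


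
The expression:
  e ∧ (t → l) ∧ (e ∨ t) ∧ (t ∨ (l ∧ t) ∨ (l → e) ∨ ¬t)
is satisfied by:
  {l: True, e: True, t: False}
  {e: True, t: False, l: False}
  {l: True, t: True, e: True}


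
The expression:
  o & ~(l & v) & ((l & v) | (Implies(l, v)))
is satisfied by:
  {o: True, l: False}


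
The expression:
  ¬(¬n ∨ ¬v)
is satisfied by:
  {n: True, v: True}


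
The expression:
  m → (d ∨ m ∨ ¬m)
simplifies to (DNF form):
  True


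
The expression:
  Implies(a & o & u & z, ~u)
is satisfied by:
  {u: False, z: False, a: False, o: False}
  {o: True, u: False, z: False, a: False}
  {a: True, u: False, z: False, o: False}
  {o: True, a: True, u: False, z: False}
  {z: True, o: False, u: False, a: False}
  {o: True, z: True, u: False, a: False}
  {a: True, z: True, o: False, u: False}
  {o: True, a: True, z: True, u: False}
  {u: True, a: False, z: False, o: False}
  {o: True, u: True, a: False, z: False}
  {a: True, u: True, o: False, z: False}
  {o: True, a: True, u: True, z: False}
  {z: True, u: True, a: False, o: False}
  {o: True, z: True, u: True, a: False}
  {a: True, z: True, u: True, o: False}


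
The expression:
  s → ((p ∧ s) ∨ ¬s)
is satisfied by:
  {p: True, s: False}
  {s: False, p: False}
  {s: True, p: True}


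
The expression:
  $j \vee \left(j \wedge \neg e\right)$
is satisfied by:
  {j: True}


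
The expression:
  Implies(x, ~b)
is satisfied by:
  {x: False, b: False}
  {b: True, x: False}
  {x: True, b: False}


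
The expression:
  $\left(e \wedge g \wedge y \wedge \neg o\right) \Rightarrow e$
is always true.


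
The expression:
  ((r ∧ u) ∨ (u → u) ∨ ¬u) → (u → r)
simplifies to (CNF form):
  r ∨ ¬u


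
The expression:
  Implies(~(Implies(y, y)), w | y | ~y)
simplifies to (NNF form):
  True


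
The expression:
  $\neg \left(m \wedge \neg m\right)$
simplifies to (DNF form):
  $\text{True}$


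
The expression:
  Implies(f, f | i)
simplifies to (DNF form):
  True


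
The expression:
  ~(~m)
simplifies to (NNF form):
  m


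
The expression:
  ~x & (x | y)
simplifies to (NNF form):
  y & ~x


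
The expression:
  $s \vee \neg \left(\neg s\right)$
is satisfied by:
  {s: True}


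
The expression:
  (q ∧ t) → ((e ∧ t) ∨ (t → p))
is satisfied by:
  {p: True, e: True, t: False, q: False}
  {p: True, e: False, t: False, q: False}
  {e: True, p: False, t: False, q: False}
  {p: False, e: False, t: False, q: False}
  {q: True, p: True, e: True, t: False}
  {q: True, p: True, e: False, t: False}
  {q: True, e: True, p: False, t: False}
  {q: True, e: False, p: False, t: False}
  {p: True, t: True, e: True, q: False}
  {p: True, t: True, e: False, q: False}
  {t: True, e: True, p: False, q: False}
  {t: True, p: False, e: False, q: False}
  {q: True, t: True, p: True, e: True}
  {q: True, t: True, p: True, e: False}
  {q: True, t: True, e: True, p: False}


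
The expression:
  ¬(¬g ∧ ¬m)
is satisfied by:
  {m: True, g: True}
  {m: True, g: False}
  {g: True, m: False}


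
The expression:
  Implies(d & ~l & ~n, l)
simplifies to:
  l | n | ~d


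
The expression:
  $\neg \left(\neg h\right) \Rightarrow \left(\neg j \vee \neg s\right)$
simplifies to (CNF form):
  $\neg h \vee \neg j \vee \neg s$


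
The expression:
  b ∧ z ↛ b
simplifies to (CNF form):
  False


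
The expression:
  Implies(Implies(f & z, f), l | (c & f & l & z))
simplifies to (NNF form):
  l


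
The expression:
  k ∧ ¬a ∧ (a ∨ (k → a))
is never true.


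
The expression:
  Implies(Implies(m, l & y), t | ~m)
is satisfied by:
  {t: True, l: False, m: False, y: False}
  {t: False, l: False, m: False, y: False}
  {y: True, t: True, l: False, m: False}
  {y: True, t: False, l: False, m: False}
  {t: True, m: True, y: False, l: False}
  {m: True, y: False, l: False, t: False}
  {y: True, m: True, t: True, l: False}
  {y: True, m: True, t: False, l: False}
  {t: True, l: True, y: False, m: False}
  {l: True, y: False, m: False, t: False}
  {t: True, y: True, l: True, m: False}
  {y: True, l: True, t: False, m: False}
  {t: True, m: True, l: True, y: False}
  {m: True, l: True, y: False, t: False}
  {y: True, m: True, l: True, t: True}


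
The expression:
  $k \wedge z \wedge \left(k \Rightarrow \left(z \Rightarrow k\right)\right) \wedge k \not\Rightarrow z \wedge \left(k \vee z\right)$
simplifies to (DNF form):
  $\text{False}$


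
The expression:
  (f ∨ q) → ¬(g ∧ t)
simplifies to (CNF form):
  (¬f ∨ ¬g ∨ ¬t) ∧ (¬g ∨ ¬q ∨ ¬t)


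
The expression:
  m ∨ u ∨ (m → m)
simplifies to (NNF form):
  True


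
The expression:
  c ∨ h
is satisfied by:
  {c: True, h: True}
  {c: True, h: False}
  {h: True, c: False}


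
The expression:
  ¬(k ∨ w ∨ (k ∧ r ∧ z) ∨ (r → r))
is never true.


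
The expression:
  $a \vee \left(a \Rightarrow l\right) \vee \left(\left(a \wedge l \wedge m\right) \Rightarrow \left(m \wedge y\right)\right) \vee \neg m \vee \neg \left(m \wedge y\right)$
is always true.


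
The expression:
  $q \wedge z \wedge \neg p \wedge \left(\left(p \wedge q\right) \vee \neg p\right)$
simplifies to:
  $q \wedge z \wedge \neg p$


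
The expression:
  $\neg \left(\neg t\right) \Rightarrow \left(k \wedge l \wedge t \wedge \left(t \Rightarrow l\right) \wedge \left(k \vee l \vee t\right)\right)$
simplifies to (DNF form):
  $\left(k \wedge l\right) \vee \neg t$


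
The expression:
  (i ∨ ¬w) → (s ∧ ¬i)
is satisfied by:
  {s: True, w: True, i: False}
  {s: True, w: False, i: False}
  {w: True, s: False, i: False}


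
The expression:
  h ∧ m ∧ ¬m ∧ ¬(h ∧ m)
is never true.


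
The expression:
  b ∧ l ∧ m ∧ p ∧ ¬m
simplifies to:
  False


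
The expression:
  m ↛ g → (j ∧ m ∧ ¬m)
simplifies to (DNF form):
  g ∨ ¬m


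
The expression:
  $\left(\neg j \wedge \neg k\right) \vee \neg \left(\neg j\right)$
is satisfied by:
  {j: True, k: False}
  {k: False, j: False}
  {k: True, j: True}


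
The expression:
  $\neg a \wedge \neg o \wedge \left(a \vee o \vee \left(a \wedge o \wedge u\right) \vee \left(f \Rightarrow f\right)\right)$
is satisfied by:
  {o: False, a: False}


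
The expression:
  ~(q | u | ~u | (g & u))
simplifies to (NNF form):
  False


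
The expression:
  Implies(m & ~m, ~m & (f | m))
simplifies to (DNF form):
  True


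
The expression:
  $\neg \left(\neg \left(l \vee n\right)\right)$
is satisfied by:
  {n: True, l: True}
  {n: True, l: False}
  {l: True, n: False}


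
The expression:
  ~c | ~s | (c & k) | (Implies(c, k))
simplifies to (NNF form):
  k | ~c | ~s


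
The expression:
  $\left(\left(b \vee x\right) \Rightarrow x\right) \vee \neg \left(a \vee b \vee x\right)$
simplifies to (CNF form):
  $x \vee \neg b$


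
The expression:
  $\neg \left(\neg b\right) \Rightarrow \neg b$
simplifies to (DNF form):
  $\neg b$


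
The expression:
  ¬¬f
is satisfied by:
  {f: True}


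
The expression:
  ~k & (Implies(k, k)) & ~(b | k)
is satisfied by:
  {k: False, b: False}


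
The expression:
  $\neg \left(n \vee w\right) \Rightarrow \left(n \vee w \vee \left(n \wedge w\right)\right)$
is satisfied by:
  {n: True, w: True}
  {n: True, w: False}
  {w: True, n: False}


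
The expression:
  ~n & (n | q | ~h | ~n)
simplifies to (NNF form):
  ~n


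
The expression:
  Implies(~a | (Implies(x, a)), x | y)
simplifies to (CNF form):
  x | y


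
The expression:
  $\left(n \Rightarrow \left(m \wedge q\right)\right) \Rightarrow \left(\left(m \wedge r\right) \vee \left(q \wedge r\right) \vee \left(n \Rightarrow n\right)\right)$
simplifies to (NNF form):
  $\text{True}$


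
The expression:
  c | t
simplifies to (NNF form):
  c | t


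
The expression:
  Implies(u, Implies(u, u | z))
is always true.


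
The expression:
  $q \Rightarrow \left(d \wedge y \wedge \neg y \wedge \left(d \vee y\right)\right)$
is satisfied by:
  {q: False}


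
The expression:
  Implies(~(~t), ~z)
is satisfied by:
  {t: False, z: False}
  {z: True, t: False}
  {t: True, z: False}


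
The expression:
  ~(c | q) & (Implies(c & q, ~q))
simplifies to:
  ~c & ~q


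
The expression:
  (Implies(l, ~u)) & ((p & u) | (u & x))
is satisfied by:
  {x: True, p: True, u: True, l: False}
  {x: True, u: True, l: False, p: False}
  {p: True, u: True, l: False, x: False}


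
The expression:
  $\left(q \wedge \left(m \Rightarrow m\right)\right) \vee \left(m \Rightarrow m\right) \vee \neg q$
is always true.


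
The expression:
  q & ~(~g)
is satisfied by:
  {g: True, q: True}


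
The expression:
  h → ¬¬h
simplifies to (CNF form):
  True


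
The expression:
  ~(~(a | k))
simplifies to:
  a | k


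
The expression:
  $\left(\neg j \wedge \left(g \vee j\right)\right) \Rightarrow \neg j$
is always true.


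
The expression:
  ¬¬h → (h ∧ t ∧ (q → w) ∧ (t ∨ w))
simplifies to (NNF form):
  (t ∧ w) ∨ (t ∧ ¬q) ∨ ¬h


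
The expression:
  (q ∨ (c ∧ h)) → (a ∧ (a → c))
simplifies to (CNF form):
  (a ∨ ¬q) ∧ (c ∨ ¬q) ∧ (a ∨ ¬c ∨ ¬h) ∧ (a ∨ ¬c ∨ ¬q) ∧ (a ∨ ¬h ∨ ¬q) ∧ (c ∨ ¬c ∨ ¬h) ∧ (c ∨ ¬c ∨ ¬q) ∧ (c ∨ ¬h ∨ ¬q)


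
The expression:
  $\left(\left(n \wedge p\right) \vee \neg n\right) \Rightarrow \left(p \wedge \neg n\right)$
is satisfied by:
  {n: True, p: False}
  {p: True, n: False}


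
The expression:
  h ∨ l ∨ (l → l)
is always true.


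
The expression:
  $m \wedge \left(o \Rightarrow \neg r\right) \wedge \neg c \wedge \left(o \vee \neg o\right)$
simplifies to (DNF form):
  $\left(m \wedge \neg c \wedge \neg o\right) \vee \left(m \wedge \neg c \wedge \neg r\right)$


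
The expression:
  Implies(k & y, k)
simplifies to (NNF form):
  True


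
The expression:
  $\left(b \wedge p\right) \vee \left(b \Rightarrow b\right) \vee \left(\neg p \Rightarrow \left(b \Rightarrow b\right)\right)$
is always true.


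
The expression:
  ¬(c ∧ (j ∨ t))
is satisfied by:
  {j: False, c: False, t: False}
  {t: True, j: False, c: False}
  {j: True, t: False, c: False}
  {t: True, j: True, c: False}
  {c: True, t: False, j: False}


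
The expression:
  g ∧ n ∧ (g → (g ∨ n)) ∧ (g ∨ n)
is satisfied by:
  {g: True, n: True}


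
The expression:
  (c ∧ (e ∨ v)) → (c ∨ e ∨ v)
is always true.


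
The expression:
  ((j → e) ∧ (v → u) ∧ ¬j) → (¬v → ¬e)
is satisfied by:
  {v: True, j: True, e: False}
  {v: True, j: False, e: False}
  {j: True, v: False, e: False}
  {v: False, j: False, e: False}
  {v: True, e: True, j: True}
  {v: True, e: True, j: False}
  {e: True, j: True, v: False}


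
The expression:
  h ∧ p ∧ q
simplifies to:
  h ∧ p ∧ q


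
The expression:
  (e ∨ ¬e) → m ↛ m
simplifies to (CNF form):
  False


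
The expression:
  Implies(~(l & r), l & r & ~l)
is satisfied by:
  {r: True, l: True}


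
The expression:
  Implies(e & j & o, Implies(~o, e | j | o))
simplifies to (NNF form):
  True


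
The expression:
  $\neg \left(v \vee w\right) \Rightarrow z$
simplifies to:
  $v \vee w \vee z$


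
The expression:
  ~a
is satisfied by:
  {a: False}


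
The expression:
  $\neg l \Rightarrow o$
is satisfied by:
  {o: True, l: True}
  {o: True, l: False}
  {l: True, o: False}


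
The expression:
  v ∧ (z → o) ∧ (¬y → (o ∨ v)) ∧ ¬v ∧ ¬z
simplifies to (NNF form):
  False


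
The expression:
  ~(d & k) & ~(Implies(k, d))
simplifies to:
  k & ~d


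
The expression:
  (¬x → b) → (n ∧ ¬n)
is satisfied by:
  {x: False, b: False}


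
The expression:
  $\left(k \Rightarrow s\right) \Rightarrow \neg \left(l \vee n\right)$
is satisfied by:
  {k: True, n: False, s: False, l: False}
  {k: False, n: False, s: False, l: False}
  {k: True, l: True, n: False, s: False}
  {k: True, s: True, l: False, n: False}
  {s: True, l: False, n: False, k: False}
  {k: True, n: True, l: False, s: False}
  {l: True, k: True, n: True, s: False}


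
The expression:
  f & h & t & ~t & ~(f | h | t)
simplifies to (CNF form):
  False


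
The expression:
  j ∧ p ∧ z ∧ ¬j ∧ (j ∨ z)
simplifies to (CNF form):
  False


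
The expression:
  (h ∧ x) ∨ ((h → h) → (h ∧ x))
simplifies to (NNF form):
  h ∧ x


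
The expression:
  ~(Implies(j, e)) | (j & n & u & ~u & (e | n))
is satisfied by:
  {j: True, e: False}


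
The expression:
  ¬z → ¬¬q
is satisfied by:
  {q: True, z: True}
  {q: True, z: False}
  {z: True, q: False}


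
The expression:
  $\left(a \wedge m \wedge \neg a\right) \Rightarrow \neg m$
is always true.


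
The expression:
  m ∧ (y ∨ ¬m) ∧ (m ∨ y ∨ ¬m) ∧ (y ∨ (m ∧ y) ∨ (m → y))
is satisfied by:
  {m: True, y: True}


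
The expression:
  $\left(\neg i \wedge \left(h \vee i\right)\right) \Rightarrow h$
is always true.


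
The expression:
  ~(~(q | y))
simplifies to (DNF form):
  q | y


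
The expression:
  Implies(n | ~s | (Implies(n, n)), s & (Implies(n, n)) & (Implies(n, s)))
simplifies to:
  s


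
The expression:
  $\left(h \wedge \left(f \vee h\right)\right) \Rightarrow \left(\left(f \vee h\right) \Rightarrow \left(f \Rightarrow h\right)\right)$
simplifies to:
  $\text{True}$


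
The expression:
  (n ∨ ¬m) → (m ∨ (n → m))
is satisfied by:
  {m: True, n: False}
  {n: False, m: False}
  {n: True, m: True}


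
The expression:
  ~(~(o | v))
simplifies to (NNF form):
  o | v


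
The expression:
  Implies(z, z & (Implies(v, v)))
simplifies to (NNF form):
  True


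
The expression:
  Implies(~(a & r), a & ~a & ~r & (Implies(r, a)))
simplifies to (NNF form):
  a & r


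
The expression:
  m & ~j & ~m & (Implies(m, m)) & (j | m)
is never true.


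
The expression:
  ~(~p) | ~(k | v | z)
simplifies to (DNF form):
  p | (~k & ~v & ~z)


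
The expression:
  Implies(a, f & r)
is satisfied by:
  {r: True, f: True, a: False}
  {r: True, f: False, a: False}
  {f: True, r: False, a: False}
  {r: False, f: False, a: False}
  {r: True, a: True, f: True}


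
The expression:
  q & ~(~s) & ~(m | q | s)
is never true.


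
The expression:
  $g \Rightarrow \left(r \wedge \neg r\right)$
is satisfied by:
  {g: False}


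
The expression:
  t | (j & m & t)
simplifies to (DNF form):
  t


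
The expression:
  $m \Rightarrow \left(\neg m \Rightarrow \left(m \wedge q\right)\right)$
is always true.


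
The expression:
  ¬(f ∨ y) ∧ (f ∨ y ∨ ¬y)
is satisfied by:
  {y: False, f: False}


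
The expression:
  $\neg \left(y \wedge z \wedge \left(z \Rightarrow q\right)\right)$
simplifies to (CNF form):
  $\neg q \vee \neg y \vee \neg z$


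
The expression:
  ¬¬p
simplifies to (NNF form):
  p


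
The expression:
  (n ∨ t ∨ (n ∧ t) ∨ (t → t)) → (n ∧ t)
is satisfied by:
  {t: True, n: True}


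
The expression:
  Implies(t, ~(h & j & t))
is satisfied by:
  {h: False, t: False, j: False}
  {j: True, h: False, t: False}
  {t: True, h: False, j: False}
  {j: True, t: True, h: False}
  {h: True, j: False, t: False}
  {j: True, h: True, t: False}
  {t: True, h: True, j: False}


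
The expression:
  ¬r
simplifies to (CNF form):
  ¬r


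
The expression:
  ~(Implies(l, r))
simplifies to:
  l & ~r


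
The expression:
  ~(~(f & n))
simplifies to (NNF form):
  f & n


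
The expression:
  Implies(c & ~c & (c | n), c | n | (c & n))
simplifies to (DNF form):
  True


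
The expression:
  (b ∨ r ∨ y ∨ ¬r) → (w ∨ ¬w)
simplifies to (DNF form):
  True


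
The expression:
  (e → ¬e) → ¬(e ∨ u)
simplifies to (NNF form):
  e ∨ ¬u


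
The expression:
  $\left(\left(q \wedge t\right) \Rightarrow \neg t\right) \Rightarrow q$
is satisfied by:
  {q: True}


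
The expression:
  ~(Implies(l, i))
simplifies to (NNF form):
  l & ~i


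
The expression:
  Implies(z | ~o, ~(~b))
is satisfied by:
  {b: True, o: True, z: False}
  {b: True, z: False, o: False}
  {b: True, o: True, z: True}
  {b: True, z: True, o: False}
  {o: True, z: False, b: False}
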